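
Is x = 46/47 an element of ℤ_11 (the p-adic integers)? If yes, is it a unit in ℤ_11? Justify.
x ∈ ℤ_11^× (unit); v_11(x) = 0

ℤ_11 = {x ∈ ℚ_11 : v_11(x) ≥ 0} and ℤ_11^× = {x ∈ ℤ_11 : v_11(x) = 0}. Here v_11(46/47) = v_11(num) − v_11(den) = 0; compare against these criteria.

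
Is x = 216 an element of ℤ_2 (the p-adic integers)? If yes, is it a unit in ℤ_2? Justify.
x ∈ ℤ_2 but not a unit; v_2(x) = 3 > 0

ℤ_2 = {x ∈ ℚ_2 : v_2(x) ≥ 0} and ℤ_2^× = {x ∈ ℤ_2 : v_2(x) = 0}. Here v_2(216) = v_2(num) − v_2(den) = 3; compare against these criteria.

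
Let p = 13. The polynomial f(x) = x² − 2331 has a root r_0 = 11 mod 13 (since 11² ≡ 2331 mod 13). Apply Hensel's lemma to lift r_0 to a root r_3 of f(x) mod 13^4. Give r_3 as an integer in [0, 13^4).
r_3 = 8331 (mod 28561)

Hensel's recurrence: r_{i+1} = r_i − f(r_i)·(f′(r_i))^{-1} mod 13^{i+2}, with f′(x) = 2x. Iterate:
  r_0 = 11 (mod 13)
  r_1 = 50 (mod 169)
  r_2 = 1740 (mod 2197)
  r_3 = 8331 (mod 28561)
Final: r_3 = 8331, and one checks f(r_3) ≡ 0 mod 13^4.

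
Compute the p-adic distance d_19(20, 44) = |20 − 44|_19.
d_19(20, 44) = 1

Step 1 — x − y = 20 − 44 = -24. Step 2 — v_19(-24) = 0 (factor: -24 = −(19^0 · 24); the sign does not affect v_p). Step 3 — |x − y|_19 = 19^{0} = 1.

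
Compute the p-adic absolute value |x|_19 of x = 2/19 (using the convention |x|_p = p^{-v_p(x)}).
|2/19|_19 = 19

Step 1 — compute v_19(x) by factoring powers of 19 out of the numerator and denominator: v_19(2/19) = -1. Step 2 — apply |x|_p = p^{-v_p(x)} = 19^{1} = 19.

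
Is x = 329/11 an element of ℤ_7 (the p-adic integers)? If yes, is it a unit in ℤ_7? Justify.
x ∈ ℤ_7 but not a unit; v_7(x) = 1 > 0

ℤ_7 = {x ∈ ℚ_7 : v_7(x) ≥ 0} and ℤ_7^× = {x ∈ ℤ_7 : v_7(x) = 0}. Here v_7(329/11) = v_7(num) − v_7(den) = 1; compare against these criteria.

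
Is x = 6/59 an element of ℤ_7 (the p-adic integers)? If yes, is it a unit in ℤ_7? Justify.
x ∈ ℤ_7^× (unit); v_7(x) = 0

ℤ_7 = {x ∈ ℚ_7 : v_7(x) ≥ 0} and ℤ_7^× = {x ∈ ℤ_7 : v_7(x) = 0}. Here v_7(6/59) = v_7(num) − v_7(den) = 0; compare against these criteria.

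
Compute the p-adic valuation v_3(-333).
v_3(-333) = 2

v_3(n) is the largest exponent k such that 3^k divides n. Factor out: -333 = -3^2 · 37. (Sign doesn't affect v_p.) So v_3(-333) = 2.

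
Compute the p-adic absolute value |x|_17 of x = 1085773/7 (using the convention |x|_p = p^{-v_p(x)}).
|1085773/7|_17 = 1/83521

Step 1 — compute v_17(x) by factoring powers of 17 out of the numerator and denominator: v_17(1085773/7) = 4. Step 2 — apply |x|_p = p^{-v_p(x)} = 17^{-4} = 1/83521.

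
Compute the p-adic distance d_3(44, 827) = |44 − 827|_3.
d_3(44, 827) = 1/27

Step 1 — x − y = 44 − 827 = -783. Step 2 — v_3(-783) = 3 (factor: -783 = −(3^3 · 29); the sign does not affect v_p). Step 3 — |x − y|_3 = 3^{-3} = 1/27.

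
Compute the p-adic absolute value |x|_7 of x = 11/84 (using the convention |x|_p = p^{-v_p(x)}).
|11/84|_7 = 7

Step 1 — compute v_7(x) by factoring powers of 7 out of the numerator and denominator: v_7(11/84) = -1. Step 2 — apply |x|_p = p^{-v_p(x)} = 7^{1} = 7.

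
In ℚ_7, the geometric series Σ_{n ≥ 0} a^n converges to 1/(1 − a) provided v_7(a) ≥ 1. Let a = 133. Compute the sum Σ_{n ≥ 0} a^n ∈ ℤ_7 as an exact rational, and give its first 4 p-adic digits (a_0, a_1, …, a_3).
Σ a^n = 1/(1 − a) = -1/132;  first 4 digits = (1, 5, 6, 1)

v_7(a) = 1 ≥ 1, so the series converges in ℤ_7 to 1/(1 − a) = 1/(1 − 133) = -1/132. Expand this rational in ℤ_7: compute digits iteratively via d_i = x_i mod 7, x_{i+1} = (x_i − d_i)/7. The first 4 digits are (1, 5, 6, 1).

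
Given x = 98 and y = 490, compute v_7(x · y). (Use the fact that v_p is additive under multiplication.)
v_7(48020) = 4

v_p(x) = 2 (factor: 98 = 7^2 · 2); v_p(y) = 2 (factor: 490 = 7^2 · 10). Additivity: v_p(xy) = v_p(x) + v_p(y) = 2 + 2 = 4. (Direct check: xy = 48020 = 7^4 · (20).)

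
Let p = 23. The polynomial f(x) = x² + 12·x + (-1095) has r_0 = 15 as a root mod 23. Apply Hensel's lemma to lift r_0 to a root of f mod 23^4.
r_3 = 240273 (mod 279841)

Hensel: r_{i+1} = r_i − f(r_i)·(f′(r_i))^{-1} mod 23^{i+2}, f′(x) = 2x + 12. Iterate:
  r_0 = 15 (mod 23)
  r_1 = 107 (mod 529)
  r_2 = 9100 (mod 12167)
  r_3 = 240273 (mod 279841)
Final: r = 240273 satisfies f(r) ≡ 0 mod 23^4.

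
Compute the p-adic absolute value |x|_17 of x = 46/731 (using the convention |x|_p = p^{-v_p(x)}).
|46/731|_17 = 17

Step 1 — compute v_17(x) by factoring powers of 17 out of the numerator and denominator: v_17(46/731) = -1. Step 2 — apply |x|_p = p^{-v_p(x)} = 17^{1} = 17.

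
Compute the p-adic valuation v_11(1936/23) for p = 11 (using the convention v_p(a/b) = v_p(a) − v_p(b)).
v_11(1936/23) = 2

Factor powers of 11 from the numerator and denominator of the reduced fraction: 1936 = 11^2 · 16 and 23 = 11^0 · 23. Apply v_p(a/b) = v_p(a) − v_p(b): v_11(1936/23) = 2 − 0 = 2.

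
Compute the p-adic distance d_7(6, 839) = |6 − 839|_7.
d_7(6, 839) = 1/49

Step 1 — x − y = 6 − 839 = -833. Step 2 — v_7(-833) = 2 (factor: -833 = −(7^2 · 17); the sign does not affect v_p). Step 3 — |x − y|_7 = 7^{-2} = 1/49.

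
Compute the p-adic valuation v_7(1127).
v_7(1127) = 2

v_7(n) is the largest exponent k such that 7^k divides n. Factor out: 1127 = 7^2 · 23. (Sign doesn't affect v_p.) So v_7(1127) = 2.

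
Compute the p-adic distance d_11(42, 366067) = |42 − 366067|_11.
d_11(42, 366067) = 1/14641

Step 1 — x − y = 42 − 366067 = -366025. Step 2 — v_11(-366025) = 4 (factor: -366025 = −(11^4 · 25); the sign does not affect v_p). Step 3 — |x − y|_11 = 11^{-4} = 1/14641.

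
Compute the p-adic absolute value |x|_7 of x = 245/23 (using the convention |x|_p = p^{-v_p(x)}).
|245/23|_7 = 1/49

Step 1 — compute v_7(x) by factoring powers of 7 out of the numerator and denominator: v_7(245/23) = 2. Step 2 — apply |x|_p = p^{-v_p(x)} = 7^{-2} = 1/49.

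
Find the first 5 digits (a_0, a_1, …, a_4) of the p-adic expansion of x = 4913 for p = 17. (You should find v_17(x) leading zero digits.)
(a_0, …, a_4) = (0, 0, 0, 1, 0)

v_17(4913) = 3, so a_0 = ... = a_2 = 0. Factor out: x = 17^3 · u with u = 1 a unit in ℤ_17. Expand u iteratively via a_{v+i} = u_i mod 17, u_{i+1} = (u_i − a_{v+i})/17:
  u_0 = 1;  a_3 = 1;  u_1 = (u_0 − 1)/17 = 0
  u_1 = 0;  a_4 = 0;  u_2 = (u_1 − 0)/17 = 0
Digits: (0, 0, 0, 1, 0).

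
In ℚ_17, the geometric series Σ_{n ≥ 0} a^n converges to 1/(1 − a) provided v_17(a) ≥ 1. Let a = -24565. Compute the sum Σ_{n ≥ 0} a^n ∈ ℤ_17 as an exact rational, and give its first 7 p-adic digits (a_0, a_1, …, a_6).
Σ a^n = 1/(1 − a) = 1/24566;  first 7 digits = (1, 0, 0, 12, 16, 16, 7)

v_17(a) = 3 ≥ 1, so the series converges in ℤ_17 to 1/(1 − a) = 1/(1 − (-24565)) = 1/24566. Expand this rational in ℤ_17: compute digits iteratively via d_i = x_i mod 17, x_{i+1} = (x_i − d_i)/17. The first 7 digits are (1, 0, 0, 12, 16, 16, 7).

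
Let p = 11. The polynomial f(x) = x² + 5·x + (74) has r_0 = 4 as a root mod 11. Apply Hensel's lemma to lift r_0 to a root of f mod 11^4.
r_3 = 12049 (mod 14641)

Hensel: r_{i+1} = r_i − f(r_i)·(f′(r_i))^{-1} mod 11^{i+2}, f′(x) = 2x + 5. Iterate:
  r_0 = 4 (mod 11)
  r_1 = 70 (mod 121)
  r_2 = 70 (mod 1331)
  r_3 = 12049 (mod 14641)
Final: r = 12049 satisfies f(r) ≡ 0 mod 11^4.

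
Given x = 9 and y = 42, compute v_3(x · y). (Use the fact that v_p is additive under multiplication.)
v_3(378) = 3

v_p(x) = 2 (factor: 9 = 3^2 · 1); v_p(y) = 1 (factor: 42 = 3^1 · 14). Additivity: v_p(xy) = v_p(x) + v_p(y) = 2 + 1 = 3. (Direct check: xy = 378 = 3^3 · (14).)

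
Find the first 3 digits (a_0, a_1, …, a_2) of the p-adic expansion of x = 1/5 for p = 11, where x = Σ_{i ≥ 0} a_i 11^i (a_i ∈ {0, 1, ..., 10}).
(a_0, …, a_2) = (9, 8, 8)

v_11(1/5) = 0 (numerator and denominator both coprime to 11), so x ∈ ℤ_11^×. Compute digits iteratively via a_i = x_i mod 11, x_{i+1} = (x_i − a_i)/11, with x_0 = x:
  x_0 = 1/5;  a_0 = 9;  x_1 = (x_0 − 9)/11 = -4/5
  x_1 = -4/5;  a_1 = 8;  x_2 = (x_1 − 8)/11 = -4/5
  x_2 = -4/5;  a_2 = 8;  x_3 = (x_2 − 8)/11 = -4/5
Digits: (9, 8, 8).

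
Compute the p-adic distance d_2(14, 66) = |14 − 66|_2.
d_2(14, 66) = 1/4

Step 1 — x − y = 14 − 66 = -52. Step 2 — v_2(-52) = 2 (factor: -52 = −(2^2 · 13); the sign does not affect v_p). Step 3 — |x − y|_2 = 2^{-2} = 1/4.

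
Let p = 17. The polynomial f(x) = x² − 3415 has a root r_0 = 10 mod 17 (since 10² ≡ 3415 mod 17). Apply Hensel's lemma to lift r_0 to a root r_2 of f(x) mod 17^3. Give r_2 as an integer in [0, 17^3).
r_2 = 537 (mod 4913)

Hensel's recurrence: r_{i+1} = r_i − f(r_i)·(f′(r_i))^{-1} mod 17^{i+2}, with f′(x) = 2x. Iterate:
  r_0 = 10 (mod 17)
  r_1 = 248 (mod 289)
  r_2 = 537 (mod 4913)
Final: r_2 = 537, and one checks f(r_2) ≡ 0 mod 17^3.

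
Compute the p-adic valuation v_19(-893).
v_19(-893) = 1

v_19(n) is the largest exponent k such that 19^k divides n. Factor out: -893 = -19^1 · 47. (Sign doesn't affect v_p.) So v_19(-893) = 1.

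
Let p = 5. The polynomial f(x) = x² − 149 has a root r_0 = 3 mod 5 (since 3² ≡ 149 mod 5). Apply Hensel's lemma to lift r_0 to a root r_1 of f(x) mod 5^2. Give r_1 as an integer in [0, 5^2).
r_1 = 18 (mod 25)

Hensel's recurrence: r_{i+1} = r_i − f(r_i)·(f′(r_i))^{-1} mod 5^{i+2}, with f′(x) = 2x. Iterate:
  r_0 = 3 (mod 5)
  r_1 = 18 (mod 25)
Final: r_1 = 18, and one checks f(r_1) ≡ 0 mod 5^2.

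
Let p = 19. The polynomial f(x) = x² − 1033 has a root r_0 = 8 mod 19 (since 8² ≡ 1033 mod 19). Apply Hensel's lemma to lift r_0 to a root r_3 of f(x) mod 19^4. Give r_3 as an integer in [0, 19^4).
r_3 = 55279 (mod 130321)

Hensel's recurrence: r_{i+1} = r_i − f(r_i)·(f′(r_i))^{-1} mod 19^{i+2}, with f′(x) = 2x. Iterate:
  r_0 = 8 (mod 19)
  r_1 = 46 (mod 361)
  r_2 = 407 (mod 6859)
  r_3 = 55279 (mod 130321)
Final: r_3 = 55279, and one checks f(r_3) ≡ 0 mod 19^4.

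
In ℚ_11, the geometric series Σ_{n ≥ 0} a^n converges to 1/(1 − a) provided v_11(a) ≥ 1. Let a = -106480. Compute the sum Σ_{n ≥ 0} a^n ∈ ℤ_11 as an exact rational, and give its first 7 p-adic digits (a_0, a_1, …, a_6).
Σ a^n = 1/(1 − a) = 1/106481;  first 7 digits = (1, 0, 0, 8, 3, 10, 8)

v_11(a) = 3 ≥ 1, so the series converges in ℤ_11 to 1/(1 − a) = 1/(1 − (-106480)) = 1/106481. Expand this rational in ℤ_11: compute digits iteratively via d_i = x_i mod 11, x_{i+1} = (x_i − d_i)/11. The first 7 digits are (1, 0, 0, 8, 3, 10, 8).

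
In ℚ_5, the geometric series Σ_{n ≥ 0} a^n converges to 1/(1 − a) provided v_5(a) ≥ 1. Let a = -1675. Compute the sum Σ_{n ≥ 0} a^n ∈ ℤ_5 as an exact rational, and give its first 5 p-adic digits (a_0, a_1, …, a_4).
Σ a^n = 1/(1 − a) = 1/1676;  first 5 digits = (1, 0, 3, 1, 1)

v_5(a) = 2 ≥ 1, so the series converges in ℤ_5 to 1/(1 − a) = 1/(1 − (-1675)) = 1/1676. Expand this rational in ℤ_5: compute digits iteratively via d_i = x_i mod 5, x_{i+1} = (x_i − d_i)/5. The first 5 digits are (1, 0, 3, 1, 1).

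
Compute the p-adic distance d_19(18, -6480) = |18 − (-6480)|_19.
d_19(18, -6480) = 1/361

Step 1 — x − y = 18 − (-6480) = 6498. Step 2 — v_19(6498) = 2 (factor: 6498 = (19^2 · 18); the sign does not affect v_p). Step 3 — |x − y|_19 = 19^{-2} = 1/361.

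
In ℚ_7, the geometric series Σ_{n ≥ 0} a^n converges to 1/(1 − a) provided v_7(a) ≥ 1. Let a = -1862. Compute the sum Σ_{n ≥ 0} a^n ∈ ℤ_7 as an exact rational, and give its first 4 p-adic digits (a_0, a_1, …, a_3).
Σ a^n = 1/(1 − a) = 1/1863;  first 4 digits = (1, 0, 4, 1)

v_7(a) = 2 ≥ 1, so the series converges in ℤ_7 to 1/(1 − a) = 1/(1 − (-1862)) = 1/1863. Expand this rational in ℤ_7: compute digits iteratively via d_i = x_i mod 7, x_{i+1} = (x_i − d_i)/7. The first 4 digits are (1, 0, 4, 1).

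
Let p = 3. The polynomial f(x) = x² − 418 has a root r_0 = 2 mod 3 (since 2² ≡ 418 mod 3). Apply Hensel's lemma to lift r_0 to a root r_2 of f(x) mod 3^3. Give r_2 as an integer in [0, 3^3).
r_2 = 11 (mod 27)

Hensel's recurrence: r_{i+1} = r_i − f(r_i)·(f′(r_i))^{-1} mod 3^{i+2}, with f′(x) = 2x. Iterate:
  r_0 = 2 (mod 3)
  r_1 = 2 (mod 9)
  r_2 = 11 (mod 27)
Final: r_2 = 11, and one checks f(r_2) ≡ 0 mod 3^3.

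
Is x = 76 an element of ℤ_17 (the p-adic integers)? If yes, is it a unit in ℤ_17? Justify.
x ∈ ℤ_17^× (unit); v_17(x) = 0

ℤ_17 = {x ∈ ℚ_17 : v_17(x) ≥ 0} and ℤ_17^× = {x ∈ ℤ_17 : v_17(x) = 0}. Here v_17(76) = v_17(num) − v_17(den) = 0; compare against these criteria.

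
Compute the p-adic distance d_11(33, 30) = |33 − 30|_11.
d_11(33, 30) = 1

Step 1 — x − y = 33 − 30 = 3. Step 2 — v_11(3) = 0 (factor: 3 = (11^0 · 3); the sign does not affect v_p). Step 3 — |x − y|_11 = 11^{0} = 1.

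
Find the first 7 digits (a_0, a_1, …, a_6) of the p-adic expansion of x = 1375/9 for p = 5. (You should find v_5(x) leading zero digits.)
(a_0, …, a_6) = (0, 0, 0, 4, 0, 1, 2)

v_5(1375/9) = 3, so a_0 = ... = a_2 = 0. Factor out: x = 5^3 · u with u = 11/9 a unit in ℤ_5. Expand u iteratively via a_{v+i} = u_i mod 5, u_{i+1} = (u_i − a_{v+i})/5:
  u_0 = 11/9;  a_3 = 4;  u_1 = (u_0 − 4)/5 = -5/9
  u_1 = -5/9;  a_4 = 0;  u_2 = (u_1 − 0)/5 = -1/9
  u_2 = -1/9;  a_5 = 1;  u_3 = (u_2 − 1)/5 = -2/9
  u_3 = -2/9;  a_6 = 2;  u_4 = (u_3 − 2)/5 = -4/9
Digits: (0, 0, 0, 4, 0, 1, 2).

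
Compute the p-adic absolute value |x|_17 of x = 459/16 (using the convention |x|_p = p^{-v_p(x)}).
|459/16|_17 = 1/17

Step 1 — compute v_17(x) by factoring powers of 17 out of the numerator and denominator: v_17(459/16) = 1. Step 2 — apply |x|_p = p^{-v_p(x)} = 17^{-1} = 1/17.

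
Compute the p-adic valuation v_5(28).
v_5(28) = 0

v_5(n) is the largest exponent k such that 5^k divides n. Factor out: 28 = 5^0 · 28. (Sign doesn't affect v_p.) So v_5(28) = 0.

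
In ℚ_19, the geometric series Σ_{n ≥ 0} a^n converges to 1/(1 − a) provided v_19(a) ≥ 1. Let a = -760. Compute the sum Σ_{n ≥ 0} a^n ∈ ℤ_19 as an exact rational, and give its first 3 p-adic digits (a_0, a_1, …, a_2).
Σ a^n = 1/(1 − a) = 1/761;  first 3 digits = (1, 17, 1)

v_19(a) = 1 ≥ 1, so the series converges in ℤ_19 to 1/(1 − a) = 1/(1 − (-760)) = 1/761. Expand this rational in ℤ_19: compute digits iteratively via d_i = x_i mod 19, x_{i+1} = (x_i − d_i)/19. The first 3 digits are (1, 17, 1).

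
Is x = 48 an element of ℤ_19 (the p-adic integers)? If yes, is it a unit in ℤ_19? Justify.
x ∈ ℤ_19^× (unit); v_19(x) = 0

ℤ_19 = {x ∈ ℚ_19 : v_19(x) ≥ 0} and ℤ_19^× = {x ∈ ℤ_19 : v_19(x) = 0}. Here v_19(48) = v_19(num) − v_19(den) = 0; compare against these criteria.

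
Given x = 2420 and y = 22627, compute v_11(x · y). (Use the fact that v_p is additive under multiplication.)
v_11(54757340) = 5

v_p(x) = 2 (factor: 2420 = 11^2 · 20); v_p(y) = 3 (factor: 22627 = 11^3 · 17). Additivity: v_p(xy) = v_p(x) + v_p(y) = 2 + 3 = 5. (Direct check: xy = 54757340 = 11^5 · (340).)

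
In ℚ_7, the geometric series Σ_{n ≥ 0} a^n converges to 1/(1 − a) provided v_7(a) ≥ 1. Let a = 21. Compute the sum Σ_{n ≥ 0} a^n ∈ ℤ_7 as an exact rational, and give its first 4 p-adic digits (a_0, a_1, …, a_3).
Σ a^n = 1/(1 − a) = -1/20;  first 4 digits = (1, 3, 2, 0)

v_7(a) = 1 ≥ 1, so the series converges in ℤ_7 to 1/(1 − a) = 1/(1 − 21) = -1/20. Expand this rational in ℤ_7: compute digits iteratively via d_i = x_i mod 7, x_{i+1} = (x_i − d_i)/7. The first 4 digits are (1, 3, 2, 0).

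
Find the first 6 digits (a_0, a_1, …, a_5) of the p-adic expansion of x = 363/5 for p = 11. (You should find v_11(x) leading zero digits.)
(a_0, …, a_5) = (0, 0, 5, 4, 4, 4)

v_11(363/5) = 2, so a_0 = ... = a_1 = 0. Factor out: x = 11^2 · u with u = 3/5 a unit in ℤ_11. Expand u iteratively via a_{v+i} = u_i mod 11, u_{i+1} = (u_i − a_{v+i})/11:
  u_0 = 3/5;  a_2 = 5;  u_1 = (u_0 − 5)/11 = -2/5
  u_1 = -2/5;  a_3 = 4;  u_2 = (u_1 − 4)/11 = -2/5
  u_2 = -2/5;  a_4 = 4;  u_3 = (u_2 − 4)/11 = -2/5
  u_3 = -2/5;  a_5 = 4;  u_4 = (u_3 − 4)/11 = -2/5
Digits: (0, 0, 5, 4, 4, 4).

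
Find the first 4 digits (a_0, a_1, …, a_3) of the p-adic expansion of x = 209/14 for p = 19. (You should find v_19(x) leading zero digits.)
(a_0, …, a_3) = (0, 13, 17, 14)

v_19(209/14) = 1, so a_0 = ... = a_0 = 0. Factor out: x = 19^1 · u with u = 11/14 a unit in ℤ_19. Expand u iteratively via a_{v+i} = u_i mod 19, u_{i+1} = (u_i − a_{v+i})/19:
  u_0 = 11/14;  a_1 = 13;  u_1 = (u_0 − 13)/19 = -9/14
  u_1 = -9/14;  a_2 = 17;  u_2 = (u_1 − 17)/19 = -13/14
  u_2 = -13/14;  a_3 = 14;  u_3 = (u_2 − 14)/19 = -11/14
Digits: (0, 13, 17, 14).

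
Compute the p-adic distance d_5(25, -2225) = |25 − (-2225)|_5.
d_5(25, -2225) = 1/125

Step 1 — x − y = 25 − (-2225) = 2250. Step 2 — v_5(2250) = 3 (factor: 2250 = (5^3 · 18); the sign does not affect v_p). Step 3 — |x − y|_5 = 5^{-3} = 1/125.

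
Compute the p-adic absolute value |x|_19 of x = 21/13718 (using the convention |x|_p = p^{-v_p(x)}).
|21/13718|_19 = 6859

Step 1 — compute v_19(x) by factoring powers of 19 out of the numerator and denominator: v_19(21/13718) = -3. Step 2 — apply |x|_p = p^{-v_p(x)} = 19^{3} = 6859.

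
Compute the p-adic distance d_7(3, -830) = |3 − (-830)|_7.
d_7(3, -830) = 1/49

Step 1 — x − y = 3 − (-830) = 833. Step 2 — v_7(833) = 2 (factor: 833 = (7^2 · 17); the sign does not affect v_p). Step 3 — |x − y|_7 = 7^{-2} = 1/49.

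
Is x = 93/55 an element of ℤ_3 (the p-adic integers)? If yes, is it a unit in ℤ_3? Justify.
x ∈ ℤ_3 but not a unit; v_3(x) = 1 > 0

ℤ_3 = {x ∈ ℚ_3 : v_3(x) ≥ 0} and ℤ_3^× = {x ∈ ℤ_3 : v_3(x) = 0}. Here v_3(93/55) = v_3(num) − v_3(den) = 1; compare against these criteria.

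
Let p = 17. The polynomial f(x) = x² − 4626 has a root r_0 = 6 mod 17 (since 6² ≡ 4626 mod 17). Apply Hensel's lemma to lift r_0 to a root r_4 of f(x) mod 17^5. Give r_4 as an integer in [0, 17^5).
r_4 = 1411431 (mod 1419857)

Hensel's recurrence: r_{i+1} = r_i − f(r_i)·(f′(r_i))^{-1} mod 17^{i+2}, with f′(x) = 2x. Iterate:
  r_0 = 6 (mod 17)
  r_1 = 244 (mod 289)
  r_2 = 1400 (mod 4913)
  r_3 = 75095 (mod 83521)
  r_4 = 1411431 (mod 1419857)
Final: r_4 = 1411431, and one checks f(r_4) ≡ 0 mod 17^5.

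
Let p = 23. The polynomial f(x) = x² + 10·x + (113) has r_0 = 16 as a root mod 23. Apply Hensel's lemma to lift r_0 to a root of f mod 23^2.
r_1 = 16 (mod 529)

Hensel: r_{i+1} = r_i − f(r_i)·(f′(r_i))^{-1} mod 23^{i+2}, f′(x) = 2x + 10. Iterate:
  r_0 = 16 (mod 23)
  r_1 = 16 (mod 529)
Final: r = 16 satisfies f(r) ≡ 0 mod 23^2.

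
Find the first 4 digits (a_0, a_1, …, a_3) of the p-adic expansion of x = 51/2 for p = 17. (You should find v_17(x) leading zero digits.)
(a_0, …, a_3) = (0, 10, 8, 8)

v_17(51/2) = 1, so a_0 = ... = a_0 = 0. Factor out: x = 17^1 · u with u = 3/2 a unit in ℤ_17. Expand u iteratively via a_{v+i} = u_i mod 17, u_{i+1} = (u_i − a_{v+i})/17:
  u_0 = 3/2;  a_1 = 10;  u_1 = (u_0 − 10)/17 = -1/2
  u_1 = -1/2;  a_2 = 8;  u_2 = (u_1 − 8)/17 = -1/2
  u_2 = -1/2;  a_3 = 8;  u_3 = (u_2 − 8)/17 = -1/2
Digits: (0, 10, 8, 8).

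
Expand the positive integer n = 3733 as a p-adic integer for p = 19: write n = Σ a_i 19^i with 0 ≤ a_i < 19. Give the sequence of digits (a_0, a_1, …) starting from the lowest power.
(a_0, a_1, …) = (9, 6, 10)

Repeated division by 19 gives the digits low-to-high: 3733 = 9 + 6·19^1 + 10·19^2. Digit sequence: (9, 6, 10).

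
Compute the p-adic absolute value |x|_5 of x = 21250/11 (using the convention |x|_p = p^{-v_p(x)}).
|21250/11|_5 = 1/625

Step 1 — compute v_5(x) by factoring powers of 5 out of the numerator and denominator: v_5(21250/11) = 4. Step 2 — apply |x|_p = p^{-v_p(x)} = 5^{-4} = 1/625.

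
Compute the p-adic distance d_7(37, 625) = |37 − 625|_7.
d_7(37, 625) = 1/49

Step 1 — x − y = 37 − 625 = -588. Step 2 — v_7(-588) = 2 (factor: -588 = −(7^2 · 12); the sign does not affect v_p). Step 3 — |x − y|_7 = 7^{-2} = 1/49.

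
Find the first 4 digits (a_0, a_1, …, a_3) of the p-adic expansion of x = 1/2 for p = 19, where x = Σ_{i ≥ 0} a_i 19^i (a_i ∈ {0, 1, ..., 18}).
(a_0, …, a_3) = (10, 9, 9, 9)

v_19(1/2) = 0 (numerator and denominator both coprime to 19), so x ∈ ℤ_19^×. Compute digits iteratively via a_i = x_i mod 19, x_{i+1} = (x_i − a_i)/19, with x_0 = x:
  x_0 = 1/2;  a_0 = 10;  x_1 = (x_0 − 10)/19 = -1/2
  x_1 = -1/2;  a_1 = 9;  x_2 = (x_1 − 9)/19 = -1/2
  x_2 = -1/2;  a_2 = 9;  x_3 = (x_2 − 9)/19 = -1/2
  x_3 = -1/2;  a_3 = 9;  x_4 = (x_3 − 9)/19 = -1/2
Digits: (10, 9, 9, 9).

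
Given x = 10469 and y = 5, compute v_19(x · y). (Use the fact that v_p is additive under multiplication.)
v_19(52345) = 2

v_p(x) = 2 (factor: 10469 = 19^2 · 29); v_p(y) = 0 (factor: 5 = 19^0 · 5). Additivity: v_p(xy) = v_p(x) + v_p(y) = 2 + 0 = 2. (Direct check: xy = 52345 = 19^2 · (145).)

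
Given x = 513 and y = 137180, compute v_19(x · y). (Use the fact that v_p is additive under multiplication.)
v_19(70373340) = 4

v_p(x) = 1 (factor: 513 = 19^1 · 27); v_p(y) = 3 (factor: 137180 = 19^3 · 20). Additivity: v_p(xy) = v_p(x) + v_p(y) = 1 + 3 = 4. (Direct check: xy = 70373340 = 19^4 · (540).)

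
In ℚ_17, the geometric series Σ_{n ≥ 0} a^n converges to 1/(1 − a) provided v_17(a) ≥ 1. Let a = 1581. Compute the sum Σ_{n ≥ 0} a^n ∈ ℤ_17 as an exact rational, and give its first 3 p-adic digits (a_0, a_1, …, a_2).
Σ a^n = 1/(1 − a) = -1/1580;  first 3 digits = (1, 8, 1)

v_17(a) = 1 ≥ 1, so the series converges in ℤ_17 to 1/(1 − a) = 1/(1 − 1581) = -1/1580. Expand this rational in ℤ_17: compute digits iteratively via d_i = x_i mod 17, x_{i+1} = (x_i − d_i)/17. The first 3 digits are (1, 8, 1).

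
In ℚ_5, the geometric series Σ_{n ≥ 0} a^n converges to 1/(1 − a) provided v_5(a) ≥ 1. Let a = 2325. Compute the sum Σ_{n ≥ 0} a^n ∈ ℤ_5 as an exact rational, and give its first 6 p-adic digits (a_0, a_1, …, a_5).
Σ a^n = 1/(1 − a) = -1/2324;  first 6 digits = (1, 0, 3, 3, 2, 0)

v_5(a) = 2 ≥ 1, so the series converges in ℤ_5 to 1/(1 − a) = 1/(1 − 2325) = -1/2324. Expand this rational in ℤ_5: compute digits iteratively via d_i = x_i mod 5, x_{i+1} = (x_i − d_i)/5. The first 6 digits are (1, 0, 3, 3, 2, 0).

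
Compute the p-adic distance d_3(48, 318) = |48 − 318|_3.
d_3(48, 318) = 1/27

Step 1 — x − y = 48 − 318 = -270. Step 2 — v_3(-270) = 3 (factor: -270 = −(3^3 · 10); the sign does not affect v_p). Step 3 — |x − y|_3 = 3^{-3} = 1/27.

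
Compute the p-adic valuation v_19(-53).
v_19(-53) = 0

v_19(n) is the largest exponent k such that 19^k divides n. Factor out: -53 = -19^0 · 53. (Sign doesn't affect v_p.) So v_19(-53) = 0.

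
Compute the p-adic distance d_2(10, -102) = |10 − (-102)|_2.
d_2(10, -102) = 1/16

Step 1 — x − y = 10 − (-102) = 112. Step 2 — v_2(112) = 4 (factor: 112 = (2^4 · 7); the sign does not affect v_p). Step 3 — |x − y|_2 = 2^{-4} = 1/16.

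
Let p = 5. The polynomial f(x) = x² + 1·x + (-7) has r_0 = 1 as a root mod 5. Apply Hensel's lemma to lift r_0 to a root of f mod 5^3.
r_2 = 11 (mod 125)

Hensel: r_{i+1} = r_i − f(r_i)·(f′(r_i))^{-1} mod 5^{i+2}, f′(x) = 2x + 1. Iterate:
  r_0 = 1 (mod 5)
  r_1 = 11 (mod 25)
  r_2 = 11 (mod 125)
Final: r = 11 satisfies f(r) ≡ 0 mod 5^3.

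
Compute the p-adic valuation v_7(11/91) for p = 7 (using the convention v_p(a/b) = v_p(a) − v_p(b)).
v_7(11/91) = -1

Factor powers of 7 from the numerator and denominator of the reduced fraction: 11 = 7^0 · 11 and 91 = 7^1 · 13. Apply v_p(a/b) = v_p(a) − v_p(b): v_7(11/91) = 0 − 1 = -1.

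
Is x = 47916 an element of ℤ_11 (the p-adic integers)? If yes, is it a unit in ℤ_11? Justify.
x ∈ ℤ_11 but not a unit; v_11(x) = 3 > 0

ℤ_11 = {x ∈ ℚ_11 : v_11(x) ≥ 0} and ℤ_11^× = {x ∈ ℤ_11 : v_11(x) = 0}. Here v_11(47916) = v_11(num) − v_11(den) = 3; compare against these criteria.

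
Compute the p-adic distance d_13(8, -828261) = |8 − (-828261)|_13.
d_13(8, -828261) = 1/28561

Step 1 — x − y = 8 − (-828261) = 828269. Step 2 — v_13(828269) = 4 (factor: 828269 = (13^4 · 29); the sign does not affect v_p). Step 3 — |x − y|_13 = 13^{-4} = 1/28561.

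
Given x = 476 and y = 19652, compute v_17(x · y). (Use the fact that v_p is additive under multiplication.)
v_17(9354352) = 4

v_p(x) = 1 (factor: 476 = 17^1 · 28); v_p(y) = 3 (factor: 19652 = 17^3 · 4). Additivity: v_p(xy) = v_p(x) + v_p(y) = 1 + 3 = 4. (Direct check: xy = 9354352 = 17^4 · (112).)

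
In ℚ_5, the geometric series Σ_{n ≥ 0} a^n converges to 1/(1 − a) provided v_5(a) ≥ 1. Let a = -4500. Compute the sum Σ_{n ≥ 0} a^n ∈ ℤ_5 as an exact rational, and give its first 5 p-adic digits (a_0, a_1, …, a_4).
Σ a^n = 1/(1 − a) = 1/4501;  first 5 digits = (1, 0, 0, 4, 2)

v_5(a) = 3 ≥ 1, so the series converges in ℤ_5 to 1/(1 − a) = 1/(1 − (-4500)) = 1/4501. Expand this rational in ℤ_5: compute digits iteratively via d_i = x_i mod 5, x_{i+1} = (x_i − d_i)/5. The first 5 digits are (1, 0, 0, 4, 2).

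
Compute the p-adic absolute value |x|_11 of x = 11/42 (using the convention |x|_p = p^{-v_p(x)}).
|11/42|_11 = 1/11

Step 1 — compute v_11(x) by factoring powers of 11 out of the numerator and denominator: v_11(11/42) = 1. Step 2 — apply |x|_p = p^{-v_p(x)} = 11^{-1} = 1/11.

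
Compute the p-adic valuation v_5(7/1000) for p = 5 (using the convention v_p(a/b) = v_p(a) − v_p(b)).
v_5(7/1000) = -3

Factor powers of 5 from the numerator and denominator of the reduced fraction: 7 = 5^0 · 7 and 1000 = 5^3 · 8. Apply v_p(a/b) = v_p(a) − v_p(b): v_5(7/1000) = 0 − 3 = -3.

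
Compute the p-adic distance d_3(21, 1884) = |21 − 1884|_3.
d_3(21, 1884) = 1/81

Step 1 — x − y = 21 − 1884 = -1863. Step 2 — v_3(-1863) = 4 (factor: -1863 = −(3^4 · 23); the sign does not affect v_p). Step 3 — |x − y|_3 = 3^{-4} = 1/81.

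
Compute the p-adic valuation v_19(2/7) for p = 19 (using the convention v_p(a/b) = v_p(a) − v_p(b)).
v_19(2/7) = 0

Factor powers of 19 from the numerator and denominator of the reduced fraction: 2 = 19^0 · 2 and 7 = 19^0 · 7. Apply v_p(a/b) = v_p(a) − v_p(b): v_19(2/7) = 0 − 0 = 0.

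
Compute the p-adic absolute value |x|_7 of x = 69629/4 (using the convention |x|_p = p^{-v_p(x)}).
|69629/4|_7 = 1/2401

Step 1 — compute v_7(x) by factoring powers of 7 out of the numerator and denominator: v_7(69629/4) = 4. Step 2 — apply |x|_p = p^{-v_p(x)} = 7^{-4} = 1/2401.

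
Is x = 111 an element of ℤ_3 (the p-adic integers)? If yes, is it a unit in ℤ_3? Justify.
x ∈ ℤ_3 but not a unit; v_3(x) = 1 > 0

ℤ_3 = {x ∈ ℚ_3 : v_3(x) ≥ 0} and ℤ_3^× = {x ∈ ℤ_3 : v_3(x) = 0}. Here v_3(111) = v_3(num) − v_3(den) = 1; compare against these criteria.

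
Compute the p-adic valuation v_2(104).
v_2(104) = 3

v_2(n) is the largest exponent k such that 2^k divides n. Factor out: 104 = 2^3 · 13. (Sign doesn't affect v_p.) So v_2(104) = 3.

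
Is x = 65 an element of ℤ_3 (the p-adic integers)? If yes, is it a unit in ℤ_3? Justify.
x ∈ ℤ_3^× (unit); v_3(x) = 0

ℤ_3 = {x ∈ ℚ_3 : v_3(x) ≥ 0} and ℤ_3^× = {x ∈ ℤ_3 : v_3(x) = 0}. Here v_3(65) = v_3(num) − v_3(den) = 0; compare against these criteria.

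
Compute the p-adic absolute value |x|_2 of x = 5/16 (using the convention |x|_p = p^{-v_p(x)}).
|5/16|_2 = 16

Step 1 — compute v_2(x) by factoring powers of 2 out of the numerator and denominator: v_2(5/16) = -4. Step 2 — apply |x|_p = p^{-v_p(x)} = 2^{4} = 16.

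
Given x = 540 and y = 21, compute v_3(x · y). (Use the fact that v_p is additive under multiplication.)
v_3(11340) = 4

v_p(x) = 3 (factor: 540 = 3^3 · 20); v_p(y) = 1 (factor: 21 = 3^1 · 7). Additivity: v_p(xy) = v_p(x) + v_p(y) = 3 + 1 = 4. (Direct check: xy = 11340 = 3^4 · (140).)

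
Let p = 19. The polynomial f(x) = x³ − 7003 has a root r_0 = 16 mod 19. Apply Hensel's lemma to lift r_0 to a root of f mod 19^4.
r_3 = 63780 (mod 130321)

Hensel: r_{i+1} = r_i − f(r_i)/f′(r_i) mod 19^{i+2}, where f′(x) = 3x². Iterate:
  r_0 = 16 (mod 19)
  r_1 = 244 (mod 361)
  r_2 = 2049 (mod 6859)
  r_3 = 63780 (mod 130321)
Final: r = 63780 with f(r) ≡ 0 mod 19^4.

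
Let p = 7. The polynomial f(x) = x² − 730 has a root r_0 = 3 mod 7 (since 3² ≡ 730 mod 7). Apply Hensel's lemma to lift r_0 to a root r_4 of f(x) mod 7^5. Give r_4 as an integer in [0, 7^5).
r_4 = 8151 (mod 16807)

Hensel's recurrence: r_{i+1} = r_i − f(r_i)·(f′(r_i))^{-1} mod 7^{i+2}, with f′(x) = 2x. Iterate:
  r_0 = 3 (mod 7)
  r_1 = 17 (mod 49)
  r_2 = 262 (mod 343)
  r_3 = 948 (mod 2401)
  r_4 = 8151 (mod 16807)
Final: r_4 = 8151, and one checks f(r_4) ≡ 0 mod 7^5.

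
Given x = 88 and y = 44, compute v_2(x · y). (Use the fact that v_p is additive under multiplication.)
v_2(3872) = 5

v_p(x) = 3 (factor: 88 = 2^3 · 11); v_p(y) = 2 (factor: 44 = 2^2 · 11). Additivity: v_p(xy) = v_p(x) + v_p(y) = 3 + 2 = 5. (Direct check: xy = 3872 = 2^5 · (121).)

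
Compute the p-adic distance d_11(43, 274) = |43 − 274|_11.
d_11(43, 274) = 1/11

Step 1 — x − y = 43 − 274 = -231. Step 2 — v_11(-231) = 1 (factor: -231 = −(11^1 · 21); the sign does not affect v_p). Step 3 — |x − y|_11 = 11^{-1} = 1/11.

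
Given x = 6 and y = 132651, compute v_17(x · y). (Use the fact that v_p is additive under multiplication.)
v_17(795906) = 3

v_p(x) = 0 (factor: 6 = 17^0 · 6); v_p(y) = 3 (factor: 132651 = 17^3 · 27). Additivity: v_p(xy) = v_p(x) + v_p(y) = 0 + 3 = 3. (Direct check: xy = 795906 = 17^3 · (162).)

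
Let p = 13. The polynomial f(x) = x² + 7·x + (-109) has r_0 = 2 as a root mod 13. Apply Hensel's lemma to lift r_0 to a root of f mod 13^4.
r_3 = 21842 (mod 28561)

Hensel: r_{i+1} = r_i − f(r_i)·(f′(r_i))^{-1} mod 13^{i+2}, f′(x) = 2x + 7. Iterate:
  r_0 = 2 (mod 13)
  r_1 = 41 (mod 169)
  r_2 = 2069 (mod 2197)
  r_3 = 21842 (mod 28561)
Final: r = 21842 satisfies f(r) ≡ 0 mod 13^4.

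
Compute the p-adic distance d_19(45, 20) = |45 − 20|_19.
d_19(45, 20) = 1

Step 1 — x − y = 45 − 20 = 25. Step 2 — v_19(25) = 0 (factor: 25 = (19^0 · 25); the sign does not affect v_p). Step 3 — |x − y|_19 = 19^{0} = 1.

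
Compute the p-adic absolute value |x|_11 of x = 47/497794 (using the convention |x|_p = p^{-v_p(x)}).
|47/497794|_11 = 14641

Step 1 — compute v_11(x) by factoring powers of 11 out of the numerator and denominator: v_11(47/497794) = -4. Step 2 — apply |x|_p = p^{-v_p(x)} = 11^{4} = 14641.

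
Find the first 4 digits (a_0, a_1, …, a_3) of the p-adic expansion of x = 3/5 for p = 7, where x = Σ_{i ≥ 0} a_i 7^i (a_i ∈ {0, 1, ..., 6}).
(a_0, …, a_3) = (2, 4, 5, 2)

v_7(3/5) = 0 (numerator and denominator both coprime to 7), so x ∈ ℤ_7^×. Compute digits iteratively via a_i = x_i mod 7, x_{i+1} = (x_i − a_i)/7, with x_0 = x:
  x_0 = 3/5;  a_0 = 2;  x_1 = (x_0 − 2)/7 = -1/5
  x_1 = -1/5;  a_1 = 4;  x_2 = (x_1 − 4)/7 = -3/5
  x_2 = -3/5;  a_2 = 5;  x_3 = (x_2 − 5)/7 = -4/5
  x_3 = -4/5;  a_3 = 2;  x_4 = (x_3 − 2)/7 = -2/5
Digits: (2, 4, 5, 2).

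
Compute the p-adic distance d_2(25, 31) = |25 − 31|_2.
d_2(25, 31) = 1/2

Step 1 — x − y = 25 − 31 = -6. Step 2 — v_2(-6) = 1 (factor: -6 = −(2^1 · 3); the sign does not affect v_p). Step 3 — |x − y|_2 = 2^{-1} = 1/2.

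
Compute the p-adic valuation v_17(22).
v_17(22) = 0

v_17(n) is the largest exponent k such that 17^k divides n. Factor out: 22 = 17^0 · 22. (Sign doesn't affect v_p.) So v_17(22) = 0.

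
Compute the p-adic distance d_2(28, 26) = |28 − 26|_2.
d_2(28, 26) = 1/2

Step 1 — x − y = 28 − 26 = 2. Step 2 — v_2(2) = 1 (factor: 2 = (2^1 · 1); the sign does not affect v_p). Step 3 — |x − y|_2 = 2^{-1} = 1/2.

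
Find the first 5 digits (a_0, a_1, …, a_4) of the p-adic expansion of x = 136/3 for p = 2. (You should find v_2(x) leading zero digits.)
(a_0, …, a_4) = (0, 0, 0, 1, 1)

v_2(136/3) = 3, so a_0 = ... = a_2 = 0. Factor out: x = 2^3 · u with u = 17/3 a unit in ℤ_2. Expand u iteratively via a_{v+i} = u_i mod 2, u_{i+1} = (u_i − a_{v+i})/2:
  u_0 = 17/3;  a_3 = 1;  u_1 = (u_0 − 1)/2 = 7/3
  u_1 = 7/3;  a_4 = 1;  u_2 = (u_1 − 1)/2 = 2/3
Digits: (0, 0, 0, 1, 1).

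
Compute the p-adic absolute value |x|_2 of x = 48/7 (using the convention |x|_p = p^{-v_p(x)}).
|48/7|_2 = 1/16

Step 1 — compute v_2(x) by factoring powers of 2 out of the numerator and denominator: v_2(48/7) = 4. Step 2 — apply |x|_p = p^{-v_p(x)} = 2^{-4} = 1/16.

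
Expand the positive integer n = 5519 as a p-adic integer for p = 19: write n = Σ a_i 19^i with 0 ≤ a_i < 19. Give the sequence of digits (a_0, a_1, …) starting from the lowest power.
(a_0, a_1, …) = (9, 5, 15)

Repeated division by 19 gives the digits low-to-high: 5519 = 9 + 5·19^1 + 15·19^2. Digit sequence: (9, 5, 15).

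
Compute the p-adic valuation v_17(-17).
v_17(-17) = 1

v_17(n) is the largest exponent k such that 17^k divides n. Factor out: -17 = -17^1 · 1. (Sign doesn't affect v_p.) So v_17(-17) = 1.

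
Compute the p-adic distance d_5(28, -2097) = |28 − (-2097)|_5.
d_5(28, -2097) = 1/125

Step 1 — x − y = 28 − (-2097) = 2125. Step 2 — v_5(2125) = 3 (factor: 2125 = (5^3 · 17); the sign does not affect v_p). Step 3 — |x − y|_5 = 5^{-3} = 1/125.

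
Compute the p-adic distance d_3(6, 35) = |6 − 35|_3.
d_3(6, 35) = 1

Step 1 — x − y = 6 − 35 = -29. Step 2 — v_3(-29) = 0 (factor: -29 = −(3^0 · 29); the sign does not affect v_p). Step 3 — |x − y|_3 = 3^{0} = 1.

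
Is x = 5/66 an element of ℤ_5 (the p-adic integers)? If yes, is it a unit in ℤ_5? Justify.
x ∈ ℤ_5 but not a unit; v_5(x) = 1 > 0

ℤ_5 = {x ∈ ℚ_5 : v_5(x) ≥ 0} and ℤ_5^× = {x ∈ ℤ_5 : v_5(x) = 0}. Here v_5(5/66) = v_5(num) − v_5(den) = 1; compare against these criteria.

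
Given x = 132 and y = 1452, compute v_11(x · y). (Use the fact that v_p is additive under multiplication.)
v_11(191664) = 3

v_p(x) = 1 (factor: 132 = 11^1 · 12); v_p(y) = 2 (factor: 1452 = 11^2 · 12). Additivity: v_p(xy) = v_p(x) + v_p(y) = 1 + 2 = 3. (Direct check: xy = 191664 = 11^3 · (144).)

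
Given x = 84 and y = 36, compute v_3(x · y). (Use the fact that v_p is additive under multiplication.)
v_3(3024) = 3

v_p(x) = 1 (factor: 84 = 3^1 · 28); v_p(y) = 2 (factor: 36 = 3^2 · 4). Additivity: v_p(xy) = v_p(x) + v_p(y) = 1 + 2 = 3. (Direct check: xy = 3024 = 3^3 · (112).)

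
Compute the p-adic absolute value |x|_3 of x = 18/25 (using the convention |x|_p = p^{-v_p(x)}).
|18/25|_3 = 1/9

Step 1 — compute v_3(x) by factoring powers of 3 out of the numerator and denominator: v_3(18/25) = 2. Step 2 — apply |x|_p = p^{-v_p(x)} = 3^{-2} = 1/9.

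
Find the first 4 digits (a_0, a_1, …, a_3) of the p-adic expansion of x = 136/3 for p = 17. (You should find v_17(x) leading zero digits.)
(a_0, …, a_3) = (0, 14, 5, 11)

v_17(136/3) = 1, so a_0 = ... = a_0 = 0. Factor out: x = 17^1 · u with u = 8/3 a unit in ℤ_17. Expand u iteratively via a_{v+i} = u_i mod 17, u_{i+1} = (u_i − a_{v+i})/17:
  u_0 = 8/3;  a_1 = 14;  u_1 = (u_0 − 14)/17 = -2/3
  u_1 = -2/3;  a_2 = 5;  u_2 = (u_1 − 5)/17 = -1/3
  u_2 = -1/3;  a_3 = 11;  u_3 = (u_2 − 11)/17 = -2/3
Digits: (0, 14, 5, 11).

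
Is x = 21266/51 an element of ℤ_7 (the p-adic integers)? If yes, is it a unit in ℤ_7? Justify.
x ∈ ℤ_7 but not a unit; v_7(x) = 3 > 0

ℤ_7 = {x ∈ ℚ_7 : v_7(x) ≥ 0} and ℤ_7^× = {x ∈ ℤ_7 : v_7(x) = 0}. Here v_7(21266/51) = v_7(num) − v_7(den) = 3; compare against these criteria.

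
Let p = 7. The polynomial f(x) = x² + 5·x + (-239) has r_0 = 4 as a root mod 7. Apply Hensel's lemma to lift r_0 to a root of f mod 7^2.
r_1 = 46 (mod 49)

Hensel: r_{i+1} = r_i − f(r_i)·(f′(r_i))^{-1} mod 7^{i+2}, f′(x) = 2x + 5. Iterate:
  r_0 = 4 (mod 7)
  r_1 = 46 (mod 49)
Final: r = 46 satisfies f(r) ≡ 0 mod 7^2.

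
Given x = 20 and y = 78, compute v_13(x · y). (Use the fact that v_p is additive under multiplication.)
v_13(1560) = 1

v_p(x) = 0 (factor: 20 = 13^0 · 20); v_p(y) = 1 (factor: 78 = 13^1 · 6). Additivity: v_p(xy) = v_p(x) + v_p(y) = 0 + 1 = 1. (Direct check: xy = 1560 = 13^1 · (120).)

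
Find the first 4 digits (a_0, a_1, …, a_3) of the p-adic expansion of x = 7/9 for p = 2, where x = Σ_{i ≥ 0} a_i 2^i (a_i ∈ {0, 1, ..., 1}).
(a_0, …, a_3) = (1, 1, 1, 1)

v_2(7/9) = 0 (numerator and denominator both coprime to 2), so x ∈ ℤ_2^×. Compute digits iteratively via a_i = x_i mod 2, x_{i+1} = (x_i − a_i)/2, with x_0 = x:
  x_0 = 7/9;  a_0 = 1;  x_1 = (x_0 − 1)/2 = -1/9
  x_1 = -1/9;  a_1 = 1;  x_2 = (x_1 − 1)/2 = -5/9
  x_2 = -5/9;  a_2 = 1;  x_3 = (x_2 − 1)/2 = -7/9
  x_3 = -7/9;  a_3 = 1;  x_4 = (x_3 − 1)/2 = -8/9
Digits: (1, 1, 1, 1).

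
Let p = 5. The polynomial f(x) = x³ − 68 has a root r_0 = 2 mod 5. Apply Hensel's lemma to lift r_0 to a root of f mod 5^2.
r_1 = 7 (mod 25)

Hensel: r_{i+1} = r_i − f(r_i)/f′(r_i) mod 5^{i+2}, where f′(x) = 3x². Iterate:
  r_0 = 2 (mod 5)
  r_1 = 7 (mod 25)
Final: r = 7 with f(r) ≡ 0 mod 5^2.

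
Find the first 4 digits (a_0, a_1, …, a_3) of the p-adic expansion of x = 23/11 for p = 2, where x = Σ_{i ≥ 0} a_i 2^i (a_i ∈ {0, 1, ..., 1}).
(a_0, …, a_3) = (1, 0, 1, 0)

v_2(23/11) = 0 (numerator and denominator both coprime to 2), so x ∈ ℤ_2^×. Compute digits iteratively via a_i = x_i mod 2, x_{i+1} = (x_i − a_i)/2, with x_0 = x:
  x_0 = 23/11;  a_0 = 1;  x_1 = (x_0 − 1)/2 = 6/11
  x_1 = 6/11;  a_1 = 0;  x_2 = (x_1 − 0)/2 = 3/11
  x_2 = 3/11;  a_2 = 1;  x_3 = (x_2 − 1)/2 = -4/11
  x_3 = -4/11;  a_3 = 0;  x_4 = (x_3 − 0)/2 = -2/11
Digits: (1, 0, 1, 0).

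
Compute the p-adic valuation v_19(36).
v_19(36) = 0

v_19(n) is the largest exponent k such that 19^k divides n. Factor out: 36 = 19^0 · 36. (Sign doesn't affect v_p.) So v_19(36) = 0.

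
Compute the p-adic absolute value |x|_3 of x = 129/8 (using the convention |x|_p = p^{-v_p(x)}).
|129/8|_3 = 1/3

Step 1 — compute v_3(x) by factoring powers of 3 out of the numerator and denominator: v_3(129/8) = 1. Step 2 — apply |x|_p = p^{-v_p(x)} = 3^{-1} = 1/3.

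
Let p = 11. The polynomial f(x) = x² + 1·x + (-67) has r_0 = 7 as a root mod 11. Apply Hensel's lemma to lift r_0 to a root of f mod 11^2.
r_1 = 40 (mod 121)

Hensel: r_{i+1} = r_i − f(r_i)·(f′(r_i))^{-1} mod 11^{i+2}, f′(x) = 2x + 1. Iterate:
  r_0 = 7 (mod 11)
  r_1 = 40 (mod 121)
Final: r = 40 satisfies f(r) ≡ 0 mod 11^2.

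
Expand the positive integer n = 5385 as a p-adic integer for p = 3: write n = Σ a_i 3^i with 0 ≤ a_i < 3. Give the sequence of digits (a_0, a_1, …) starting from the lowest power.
(a_0, a_1, …) = (0, 1, 1, 1, 0, 1, 1, 2)

Repeated division by 3 gives the digits low-to-high: 5385 = 1·3^1 + 1·3^2 + 1·3^3 + 1·3^5 + 1·3^6 + 2·3^7. Digit sequence: (0, 1, 1, 1, 0, 1, 1, 2).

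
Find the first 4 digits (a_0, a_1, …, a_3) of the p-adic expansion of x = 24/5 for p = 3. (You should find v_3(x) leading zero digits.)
(a_0, …, a_3) = (0, 1, 2, 0)

v_3(24/5) = 1, so a_0 = ... = a_0 = 0. Factor out: x = 3^1 · u with u = 8/5 a unit in ℤ_3. Expand u iteratively via a_{v+i} = u_i mod 3, u_{i+1} = (u_i − a_{v+i})/3:
  u_0 = 8/5;  a_1 = 1;  u_1 = (u_0 − 1)/3 = 1/5
  u_1 = 1/5;  a_2 = 2;  u_2 = (u_1 − 2)/3 = -3/5
  u_2 = -3/5;  a_3 = 0;  u_3 = (u_2 − 0)/3 = -1/5
Digits: (0, 1, 2, 0).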